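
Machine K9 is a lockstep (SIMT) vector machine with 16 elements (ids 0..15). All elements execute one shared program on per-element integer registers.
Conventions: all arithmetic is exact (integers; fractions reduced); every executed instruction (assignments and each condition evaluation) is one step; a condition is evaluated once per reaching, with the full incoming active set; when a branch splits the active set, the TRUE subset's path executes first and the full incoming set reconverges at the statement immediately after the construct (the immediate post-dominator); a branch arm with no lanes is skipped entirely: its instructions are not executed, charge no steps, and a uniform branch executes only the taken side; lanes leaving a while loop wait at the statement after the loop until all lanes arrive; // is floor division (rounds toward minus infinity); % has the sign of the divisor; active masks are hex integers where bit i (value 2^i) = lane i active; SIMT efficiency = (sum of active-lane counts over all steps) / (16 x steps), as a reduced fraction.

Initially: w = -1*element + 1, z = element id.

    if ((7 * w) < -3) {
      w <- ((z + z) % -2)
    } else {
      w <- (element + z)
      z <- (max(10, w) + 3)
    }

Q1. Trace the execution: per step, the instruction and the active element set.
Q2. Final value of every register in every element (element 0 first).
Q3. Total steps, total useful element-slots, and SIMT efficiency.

step 0: eval ((7 * w) < -3)          0xffff
step 1: w <- ((z + z) % -2)          0xfffc
step 2: w <- (element + z)           0x0003
step 3: z <- (max(10, w) + 3)        0x0003

Answer: 4 steps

w: 0,2,0,0,0,0,0,0,0,0,0,0,0,0,0,0
z: 13,13,2,3,4,5,6,7,8,9,10,11,12,13,14,15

steps = 4; useful = 34; efficiency = 34/64 = 17/32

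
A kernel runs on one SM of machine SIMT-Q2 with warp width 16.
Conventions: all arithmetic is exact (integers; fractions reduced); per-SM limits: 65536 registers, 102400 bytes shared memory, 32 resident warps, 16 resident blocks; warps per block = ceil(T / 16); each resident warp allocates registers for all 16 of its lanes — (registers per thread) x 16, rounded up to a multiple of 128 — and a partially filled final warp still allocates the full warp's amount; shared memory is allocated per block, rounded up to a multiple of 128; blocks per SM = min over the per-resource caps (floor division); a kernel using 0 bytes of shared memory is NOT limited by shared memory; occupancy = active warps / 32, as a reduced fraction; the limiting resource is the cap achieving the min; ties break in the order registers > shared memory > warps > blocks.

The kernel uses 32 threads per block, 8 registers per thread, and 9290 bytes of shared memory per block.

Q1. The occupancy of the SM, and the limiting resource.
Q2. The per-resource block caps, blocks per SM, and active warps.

Answer: occupancy 5/8, limited by shared memory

registers: 256 blocks
shared memory: 10 blocks
warps: 16 blocks
blocks: 16 blocks

Answer: 10 blocks, 20 active warps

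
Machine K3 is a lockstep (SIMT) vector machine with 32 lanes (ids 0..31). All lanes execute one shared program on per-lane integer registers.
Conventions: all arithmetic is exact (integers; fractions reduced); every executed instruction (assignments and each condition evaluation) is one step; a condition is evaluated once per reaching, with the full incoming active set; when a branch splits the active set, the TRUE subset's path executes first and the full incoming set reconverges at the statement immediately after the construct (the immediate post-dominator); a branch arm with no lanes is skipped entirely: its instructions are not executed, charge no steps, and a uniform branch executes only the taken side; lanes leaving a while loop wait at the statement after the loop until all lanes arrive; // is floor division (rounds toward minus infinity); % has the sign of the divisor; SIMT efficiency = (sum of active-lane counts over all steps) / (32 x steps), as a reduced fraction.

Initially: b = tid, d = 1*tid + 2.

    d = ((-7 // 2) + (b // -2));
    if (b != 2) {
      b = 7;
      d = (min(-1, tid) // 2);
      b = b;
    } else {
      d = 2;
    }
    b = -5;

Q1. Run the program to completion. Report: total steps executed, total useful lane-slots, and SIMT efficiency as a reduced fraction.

Answer: 7 steps, 190 useful, 95/112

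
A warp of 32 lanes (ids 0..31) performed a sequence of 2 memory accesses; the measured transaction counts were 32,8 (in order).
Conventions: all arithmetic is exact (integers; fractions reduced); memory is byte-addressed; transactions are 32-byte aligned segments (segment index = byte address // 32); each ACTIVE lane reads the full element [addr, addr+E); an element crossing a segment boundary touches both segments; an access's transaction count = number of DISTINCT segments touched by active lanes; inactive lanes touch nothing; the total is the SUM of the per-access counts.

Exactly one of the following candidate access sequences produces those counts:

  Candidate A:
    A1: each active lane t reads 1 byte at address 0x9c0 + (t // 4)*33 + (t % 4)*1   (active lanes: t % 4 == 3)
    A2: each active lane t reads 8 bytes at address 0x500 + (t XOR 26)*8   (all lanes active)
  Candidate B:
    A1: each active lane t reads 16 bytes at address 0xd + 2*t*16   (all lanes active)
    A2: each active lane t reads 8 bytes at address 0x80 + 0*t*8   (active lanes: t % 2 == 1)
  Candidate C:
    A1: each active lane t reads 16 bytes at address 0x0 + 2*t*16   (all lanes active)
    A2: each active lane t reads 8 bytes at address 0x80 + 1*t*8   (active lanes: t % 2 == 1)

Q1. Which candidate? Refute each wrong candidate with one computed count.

A: A1 gives 8 transactions, not 32
B: A2 gives 1 transaction, not 8
C: all counts match (32,8)

Answer: C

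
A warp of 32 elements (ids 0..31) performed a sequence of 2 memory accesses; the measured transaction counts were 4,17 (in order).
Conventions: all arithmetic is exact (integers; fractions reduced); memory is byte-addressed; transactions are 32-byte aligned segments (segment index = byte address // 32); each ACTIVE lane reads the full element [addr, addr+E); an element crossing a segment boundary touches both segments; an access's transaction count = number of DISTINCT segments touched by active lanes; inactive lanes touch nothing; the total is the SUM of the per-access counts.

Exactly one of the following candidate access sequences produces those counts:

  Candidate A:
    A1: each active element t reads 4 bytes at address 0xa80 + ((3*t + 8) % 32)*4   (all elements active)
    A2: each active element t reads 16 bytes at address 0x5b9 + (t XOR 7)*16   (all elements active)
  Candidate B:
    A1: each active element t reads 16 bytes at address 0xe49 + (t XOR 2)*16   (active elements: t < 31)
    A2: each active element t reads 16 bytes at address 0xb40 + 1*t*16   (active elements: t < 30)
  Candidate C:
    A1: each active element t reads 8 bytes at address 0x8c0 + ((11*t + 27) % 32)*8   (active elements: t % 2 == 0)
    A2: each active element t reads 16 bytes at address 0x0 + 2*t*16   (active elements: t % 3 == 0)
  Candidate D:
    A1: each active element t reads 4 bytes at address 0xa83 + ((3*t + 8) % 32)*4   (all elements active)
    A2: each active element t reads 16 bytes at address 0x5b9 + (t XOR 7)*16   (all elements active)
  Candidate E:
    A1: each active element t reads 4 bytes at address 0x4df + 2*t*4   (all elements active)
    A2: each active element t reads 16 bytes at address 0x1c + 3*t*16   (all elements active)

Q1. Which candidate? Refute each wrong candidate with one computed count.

B: A1 gives 17 transactions, not 4
C: A1 gives 8 transactions, not 4
D: A1 gives 5 transactions, not 4
E: A1 gives 9 transactions, not 4
A: all counts match (4,17)

Answer: A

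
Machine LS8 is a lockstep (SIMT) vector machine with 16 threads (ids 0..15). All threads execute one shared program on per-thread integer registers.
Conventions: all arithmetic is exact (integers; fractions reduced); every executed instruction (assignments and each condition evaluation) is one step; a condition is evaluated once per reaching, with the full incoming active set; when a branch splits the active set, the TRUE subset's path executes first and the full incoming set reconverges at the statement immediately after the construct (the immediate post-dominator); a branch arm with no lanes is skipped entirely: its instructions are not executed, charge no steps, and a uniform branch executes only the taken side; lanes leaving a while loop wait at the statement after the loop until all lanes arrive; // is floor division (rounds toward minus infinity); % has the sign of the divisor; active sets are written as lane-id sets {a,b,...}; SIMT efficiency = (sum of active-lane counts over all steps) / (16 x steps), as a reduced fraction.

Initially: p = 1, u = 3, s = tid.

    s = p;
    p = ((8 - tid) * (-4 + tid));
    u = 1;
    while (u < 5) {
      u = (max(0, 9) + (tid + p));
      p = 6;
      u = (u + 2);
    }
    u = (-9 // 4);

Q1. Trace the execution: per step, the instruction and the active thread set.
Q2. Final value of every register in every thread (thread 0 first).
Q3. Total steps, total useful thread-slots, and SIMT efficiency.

step 0: s <- p                       {0,1,2,3,4,5,6,7,8,9,10,11,12,13,14,15}
step 1: p <- ((8 - tid) * (-4 + tid)) {0,1,2,3,4,5,6,7,8,9,10,11,12,13,14,15}
step 2: u <- 1                       {0,1,2,3,4,5,6,7,8,9,10,11,12,13,14,15}
step 3: eval (u < 5)                 {0,1,2,3,4,5,6,7,8,9,10,11,12,13,14,15}
step 4: u <- (max(0, 9) + (tid + p)) {0,1,2,3,4,5,6,7,8,9,10,11,12,13,14,15}
step 5: p <- 6                       {0,1,2,3,4,5,6,7,8,9,10,11,12,13,14,15}
step 6: u <- (u + 2)                 {0,1,2,3,4,5,6,7,8,9,10,11,12,13,14,15}
step 7: eval (u < 5)                 {0,1,2,3,4,5,6,7,8,9,10,11,12,13,14,15}
step 8: u <- (max(0, 9) + (tid + p)) {0,1,2,11,12,13,14,15}
step 9: p <- 6                       {0,1,2,11,12,13,14,15}
step 10: u <- (u + 2)                 {0,1,2,11,12,13,14,15}
step 11: eval (u < 5)                 {0,1,2,11,12,13,14,15}
step 12: u <- (-9 // 4)               {0,1,2,3,4,5,6,7,8,9,10,11,12,13,14,15}

Answer: 13 steps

p: 6,6,6,6,6,6,6,6,6,6,6,6,6,6,6,6
u: -3,-3,-3,-3,-3,-3,-3,-3,-3,-3,-3,-3,-3,-3,-3,-3
s: 1,1,1,1,1,1,1,1,1,1,1,1,1,1,1,1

steps = 13; useful = 176; efficiency = 176/208 = 11/13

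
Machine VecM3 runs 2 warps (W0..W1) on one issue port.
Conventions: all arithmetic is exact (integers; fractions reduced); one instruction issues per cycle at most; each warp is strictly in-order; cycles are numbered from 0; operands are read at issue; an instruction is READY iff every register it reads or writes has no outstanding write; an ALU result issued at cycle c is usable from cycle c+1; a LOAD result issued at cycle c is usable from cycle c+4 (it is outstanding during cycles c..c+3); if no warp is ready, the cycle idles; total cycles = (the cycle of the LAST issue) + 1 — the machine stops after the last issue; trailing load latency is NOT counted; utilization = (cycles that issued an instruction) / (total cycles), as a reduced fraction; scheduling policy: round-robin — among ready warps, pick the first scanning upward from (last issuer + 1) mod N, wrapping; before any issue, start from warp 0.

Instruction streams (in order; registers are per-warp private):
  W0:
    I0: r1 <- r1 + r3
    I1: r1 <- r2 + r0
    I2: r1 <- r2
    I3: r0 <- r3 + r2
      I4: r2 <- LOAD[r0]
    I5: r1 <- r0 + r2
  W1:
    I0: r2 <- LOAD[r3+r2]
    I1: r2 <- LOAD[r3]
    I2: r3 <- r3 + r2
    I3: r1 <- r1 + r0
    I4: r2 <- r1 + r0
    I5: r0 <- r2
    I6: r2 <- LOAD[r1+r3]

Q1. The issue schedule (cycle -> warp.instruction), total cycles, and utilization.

cycle 0: W0.I0
cycle 1: W1.I0
cycle 2: W0.I1
cycle 3: W0.I2
cycle 4: W0.I3
cycle 5: W1.I1
cycle 6: W0.I4
cycle 7: idle
cycle 8: idle
cycle 9: W1.I2
cycle 10: W0.I5
cycle 11: W1.I3
cycle 12: W1.I4
cycle 13: W1.I5
cycle 14: W1.I6

Answer: 15 cycles, utilization 13/15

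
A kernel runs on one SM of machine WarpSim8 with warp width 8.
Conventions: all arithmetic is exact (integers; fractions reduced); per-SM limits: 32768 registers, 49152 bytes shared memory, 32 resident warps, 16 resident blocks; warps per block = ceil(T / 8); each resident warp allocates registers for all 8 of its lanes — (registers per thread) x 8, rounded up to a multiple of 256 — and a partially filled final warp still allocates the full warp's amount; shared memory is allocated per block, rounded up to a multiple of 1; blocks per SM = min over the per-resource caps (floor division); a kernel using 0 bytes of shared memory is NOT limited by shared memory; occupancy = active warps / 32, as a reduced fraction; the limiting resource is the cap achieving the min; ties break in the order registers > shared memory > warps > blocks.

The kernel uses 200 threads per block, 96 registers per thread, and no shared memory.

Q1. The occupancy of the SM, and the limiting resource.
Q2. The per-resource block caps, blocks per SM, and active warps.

Answer: occupancy 25/32, limited by registers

registers: 1 block
shared memory: no limit (kernel uses none)
warps: 1 block
blocks: 16 blocks

Answer: 1 block, 25 active warps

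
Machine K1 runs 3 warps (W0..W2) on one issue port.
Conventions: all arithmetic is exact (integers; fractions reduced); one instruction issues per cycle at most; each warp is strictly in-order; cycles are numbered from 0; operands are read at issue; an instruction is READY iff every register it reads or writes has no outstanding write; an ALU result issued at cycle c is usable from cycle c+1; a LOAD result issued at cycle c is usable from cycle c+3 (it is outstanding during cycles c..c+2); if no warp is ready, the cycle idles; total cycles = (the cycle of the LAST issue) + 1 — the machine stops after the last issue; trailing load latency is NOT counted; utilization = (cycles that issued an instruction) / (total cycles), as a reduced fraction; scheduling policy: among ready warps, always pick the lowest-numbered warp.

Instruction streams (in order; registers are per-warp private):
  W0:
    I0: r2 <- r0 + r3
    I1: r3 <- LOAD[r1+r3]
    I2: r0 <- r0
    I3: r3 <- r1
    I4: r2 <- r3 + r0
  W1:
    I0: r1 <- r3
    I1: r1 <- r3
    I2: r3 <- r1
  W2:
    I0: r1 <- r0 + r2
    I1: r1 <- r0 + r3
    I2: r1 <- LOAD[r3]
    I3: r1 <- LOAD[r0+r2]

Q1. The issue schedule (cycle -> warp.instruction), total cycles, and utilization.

cycle 0: W0.I0
cycle 1: W0.I1
cycle 2: W0.I2
cycle 3: W1.I0
cycle 4: W0.I3
cycle 5: W0.I4
cycle 6: W1.I1
cycle 7: W1.I2
cycle 8: W2.I0
cycle 9: W2.I1
cycle 10: W2.I2
cycle 11: idle
cycle 12: idle
cycle 13: W2.I3

Answer: 14 cycles, utilization 6/7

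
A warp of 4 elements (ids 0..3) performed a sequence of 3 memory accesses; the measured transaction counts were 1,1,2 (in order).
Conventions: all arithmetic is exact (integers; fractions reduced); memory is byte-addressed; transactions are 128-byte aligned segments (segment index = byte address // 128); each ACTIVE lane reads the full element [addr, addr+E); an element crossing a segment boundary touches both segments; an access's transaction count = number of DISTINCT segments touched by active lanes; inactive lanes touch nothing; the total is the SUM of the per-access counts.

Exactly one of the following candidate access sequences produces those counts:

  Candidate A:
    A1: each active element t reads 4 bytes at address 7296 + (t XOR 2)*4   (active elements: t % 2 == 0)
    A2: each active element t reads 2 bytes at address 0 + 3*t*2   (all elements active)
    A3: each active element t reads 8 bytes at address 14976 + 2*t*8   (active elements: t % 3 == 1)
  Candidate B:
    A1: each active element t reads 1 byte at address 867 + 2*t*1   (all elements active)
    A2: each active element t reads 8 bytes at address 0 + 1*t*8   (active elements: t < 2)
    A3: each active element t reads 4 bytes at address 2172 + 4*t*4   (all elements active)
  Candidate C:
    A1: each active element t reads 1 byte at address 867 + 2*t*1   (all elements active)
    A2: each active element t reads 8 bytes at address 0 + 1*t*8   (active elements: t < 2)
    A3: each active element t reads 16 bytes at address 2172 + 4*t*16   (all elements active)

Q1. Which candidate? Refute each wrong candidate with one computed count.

A: A3 gives 1 transaction, not 2
C: A3 gives 3 transactions, not 2
B: all counts match (1,1,2)

Answer: B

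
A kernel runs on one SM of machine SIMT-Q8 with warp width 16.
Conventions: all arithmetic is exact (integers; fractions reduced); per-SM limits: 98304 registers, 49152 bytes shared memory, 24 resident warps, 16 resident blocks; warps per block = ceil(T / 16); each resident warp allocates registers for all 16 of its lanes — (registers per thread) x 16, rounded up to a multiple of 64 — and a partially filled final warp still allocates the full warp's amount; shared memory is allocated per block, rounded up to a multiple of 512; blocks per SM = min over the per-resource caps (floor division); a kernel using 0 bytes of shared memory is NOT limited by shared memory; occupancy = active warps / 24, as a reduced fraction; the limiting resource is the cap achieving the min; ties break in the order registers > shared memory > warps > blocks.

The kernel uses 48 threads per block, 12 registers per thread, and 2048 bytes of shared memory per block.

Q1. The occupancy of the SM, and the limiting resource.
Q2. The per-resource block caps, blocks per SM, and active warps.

Answer: occupancy 1, limited by warps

registers: 170 blocks
shared memory: 24 blocks
warps: 8 blocks
blocks: 16 blocks

Answer: 8 blocks, 24 active warps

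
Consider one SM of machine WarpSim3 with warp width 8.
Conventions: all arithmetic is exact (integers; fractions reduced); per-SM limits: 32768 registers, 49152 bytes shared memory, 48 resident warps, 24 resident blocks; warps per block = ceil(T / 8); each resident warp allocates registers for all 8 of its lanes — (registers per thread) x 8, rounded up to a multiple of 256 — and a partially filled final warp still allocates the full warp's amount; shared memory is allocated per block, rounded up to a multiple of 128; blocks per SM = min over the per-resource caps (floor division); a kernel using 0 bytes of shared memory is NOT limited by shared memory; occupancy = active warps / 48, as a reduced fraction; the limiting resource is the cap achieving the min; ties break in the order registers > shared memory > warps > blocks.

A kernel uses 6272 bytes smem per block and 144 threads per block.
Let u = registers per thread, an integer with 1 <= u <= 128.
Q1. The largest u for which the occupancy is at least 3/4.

Answer: u = 96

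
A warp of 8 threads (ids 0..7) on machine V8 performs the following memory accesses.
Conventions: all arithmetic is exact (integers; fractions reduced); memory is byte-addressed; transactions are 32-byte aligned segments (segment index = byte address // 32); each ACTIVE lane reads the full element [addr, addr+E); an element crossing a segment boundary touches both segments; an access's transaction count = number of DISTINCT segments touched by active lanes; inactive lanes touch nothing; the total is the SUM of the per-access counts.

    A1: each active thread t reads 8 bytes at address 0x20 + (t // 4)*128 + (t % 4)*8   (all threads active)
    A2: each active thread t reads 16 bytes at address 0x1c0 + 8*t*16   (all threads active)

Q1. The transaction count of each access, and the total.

A1: 2 transactions
A2: 8 transactions

Answer: 2,8; total 10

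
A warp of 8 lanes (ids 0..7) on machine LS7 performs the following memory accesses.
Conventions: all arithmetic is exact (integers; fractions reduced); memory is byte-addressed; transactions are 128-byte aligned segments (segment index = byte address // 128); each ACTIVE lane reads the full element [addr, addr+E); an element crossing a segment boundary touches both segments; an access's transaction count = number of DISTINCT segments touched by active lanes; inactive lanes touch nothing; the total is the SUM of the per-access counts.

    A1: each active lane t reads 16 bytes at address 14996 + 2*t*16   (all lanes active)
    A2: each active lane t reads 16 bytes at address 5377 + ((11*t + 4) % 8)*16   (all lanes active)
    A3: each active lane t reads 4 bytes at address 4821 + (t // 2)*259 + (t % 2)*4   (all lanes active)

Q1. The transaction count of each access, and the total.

A1: 3 transactions
A2: 2 transactions
A3: 4 transactions

Answer: 3,2,4; total 9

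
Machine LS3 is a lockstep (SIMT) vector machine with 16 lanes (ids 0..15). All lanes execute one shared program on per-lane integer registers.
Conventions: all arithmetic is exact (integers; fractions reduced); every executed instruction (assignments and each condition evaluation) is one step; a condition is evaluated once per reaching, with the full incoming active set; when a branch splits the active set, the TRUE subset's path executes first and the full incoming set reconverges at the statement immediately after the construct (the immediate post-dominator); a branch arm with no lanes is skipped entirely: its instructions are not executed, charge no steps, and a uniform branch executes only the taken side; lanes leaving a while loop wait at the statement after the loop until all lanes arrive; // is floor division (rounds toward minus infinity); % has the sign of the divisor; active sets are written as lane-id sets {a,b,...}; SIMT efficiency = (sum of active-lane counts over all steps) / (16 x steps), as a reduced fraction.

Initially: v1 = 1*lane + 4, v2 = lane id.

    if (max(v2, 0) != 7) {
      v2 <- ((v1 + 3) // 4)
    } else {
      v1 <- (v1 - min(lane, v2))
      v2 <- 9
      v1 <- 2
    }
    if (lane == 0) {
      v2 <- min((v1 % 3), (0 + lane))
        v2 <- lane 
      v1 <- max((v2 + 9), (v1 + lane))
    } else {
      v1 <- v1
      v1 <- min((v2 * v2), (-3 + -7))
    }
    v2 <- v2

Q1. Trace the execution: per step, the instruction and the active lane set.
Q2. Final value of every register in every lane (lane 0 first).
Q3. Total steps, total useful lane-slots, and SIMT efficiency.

step 0: eval (max(v2, 0) != 7)       {0,1,2,3,4,5,6,7,8,9,10,11,12,13,14,15}
step 1: v2 <- ((v1 + 3) // 4)        {0,1,2,3,4,5,6,8,9,10,11,12,13,14,15}
step 2: v1 <- (v1 - min(lane, v2))   {7}
step 3: v2 <- 9                      {7}
step 4: v1 <- 2                      {7}
step 5: eval (lane == 0)             {0,1,2,3,4,5,6,7,8,9,10,11,12,13,14,15}
step 6: v2 <- min((v1 % 3), (0 + lane)) {0}
step 7: v2 <- lane                   {0}
step 8: v1 <- max((v2 + 9), (v1 + lane)) {0}
step 9: v1 <- v1                     {1,2,3,4,5,6,7,8,9,10,11,12,13,14,15}
step 10: v1 <- min((v2 * v2), (-3 + -7)) {1,2,3,4,5,6,7,8,9,10,11,12,13,14,15}
step 11: v2 <- v2                     {0,1,2,3,4,5,6,7,8,9,10,11,12,13,14,15}

Answer: 12 steps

v1: 9,-10,-10,-10,-10,-10,-10,-10,-10,-10,-10,-10,-10,-10,-10,-10
v2: 0,2,2,2,2,3,3,9,3,4,4,4,4,5,5,5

steps = 12; useful = 99; efficiency = 99/192 = 33/64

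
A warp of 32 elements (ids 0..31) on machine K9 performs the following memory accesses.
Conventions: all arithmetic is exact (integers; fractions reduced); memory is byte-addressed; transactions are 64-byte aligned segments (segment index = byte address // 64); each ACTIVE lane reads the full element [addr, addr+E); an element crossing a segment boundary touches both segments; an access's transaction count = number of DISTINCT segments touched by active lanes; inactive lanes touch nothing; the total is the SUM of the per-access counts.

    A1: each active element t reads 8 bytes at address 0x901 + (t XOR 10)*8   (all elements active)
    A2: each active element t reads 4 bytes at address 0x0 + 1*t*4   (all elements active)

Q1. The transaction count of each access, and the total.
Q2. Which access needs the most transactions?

A1: 5 transactions
A2: 2 transactions

Answer: 5,2; total 7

Answer: A1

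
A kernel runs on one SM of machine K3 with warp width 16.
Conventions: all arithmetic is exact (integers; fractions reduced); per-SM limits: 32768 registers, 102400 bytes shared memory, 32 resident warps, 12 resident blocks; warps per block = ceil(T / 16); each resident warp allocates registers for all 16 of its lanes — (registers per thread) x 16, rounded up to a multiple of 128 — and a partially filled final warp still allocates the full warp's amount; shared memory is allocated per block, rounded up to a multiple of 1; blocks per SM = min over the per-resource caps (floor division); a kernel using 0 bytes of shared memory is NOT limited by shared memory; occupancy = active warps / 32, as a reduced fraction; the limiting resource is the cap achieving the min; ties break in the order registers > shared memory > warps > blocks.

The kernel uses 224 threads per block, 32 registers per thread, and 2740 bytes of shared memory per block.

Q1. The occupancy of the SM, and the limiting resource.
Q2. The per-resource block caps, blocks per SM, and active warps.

Answer: occupancy 7/8, limited by warps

registers: 4 blocks
shared memory: 37 blocks
warps: 2 blocks
blocks: 12 blocks

Answer: 2 blocks, 28 active warps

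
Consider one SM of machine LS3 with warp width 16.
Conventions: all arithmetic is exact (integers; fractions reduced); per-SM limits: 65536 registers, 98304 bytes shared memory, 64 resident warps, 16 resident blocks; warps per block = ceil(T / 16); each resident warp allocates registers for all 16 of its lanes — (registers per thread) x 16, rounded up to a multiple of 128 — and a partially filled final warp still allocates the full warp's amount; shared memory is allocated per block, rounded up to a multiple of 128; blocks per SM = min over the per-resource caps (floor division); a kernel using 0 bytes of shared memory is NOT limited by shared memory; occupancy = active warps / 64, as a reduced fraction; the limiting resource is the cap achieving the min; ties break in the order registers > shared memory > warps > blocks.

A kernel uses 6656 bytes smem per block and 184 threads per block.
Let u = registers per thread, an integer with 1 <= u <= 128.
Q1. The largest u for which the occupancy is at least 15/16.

Answer: u = 64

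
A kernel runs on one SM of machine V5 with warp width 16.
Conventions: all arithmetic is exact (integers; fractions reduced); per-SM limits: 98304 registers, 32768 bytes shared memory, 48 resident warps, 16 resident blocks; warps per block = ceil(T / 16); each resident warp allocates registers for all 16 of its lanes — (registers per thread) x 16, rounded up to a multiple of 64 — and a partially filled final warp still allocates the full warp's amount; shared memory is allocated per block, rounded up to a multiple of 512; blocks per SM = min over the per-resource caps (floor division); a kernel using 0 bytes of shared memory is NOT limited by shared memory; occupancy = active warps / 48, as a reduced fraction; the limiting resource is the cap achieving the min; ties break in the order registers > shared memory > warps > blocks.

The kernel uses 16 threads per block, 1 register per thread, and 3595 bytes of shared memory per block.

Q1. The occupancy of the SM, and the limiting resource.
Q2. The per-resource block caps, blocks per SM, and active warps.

Answer: occupancy 1/6, limited by shared memory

registers: 1536 blocks
shared memory: 8 blocks
warps: 48 blocks
blocks: 16 blocks

Answer: 8 blocks, 8 active warps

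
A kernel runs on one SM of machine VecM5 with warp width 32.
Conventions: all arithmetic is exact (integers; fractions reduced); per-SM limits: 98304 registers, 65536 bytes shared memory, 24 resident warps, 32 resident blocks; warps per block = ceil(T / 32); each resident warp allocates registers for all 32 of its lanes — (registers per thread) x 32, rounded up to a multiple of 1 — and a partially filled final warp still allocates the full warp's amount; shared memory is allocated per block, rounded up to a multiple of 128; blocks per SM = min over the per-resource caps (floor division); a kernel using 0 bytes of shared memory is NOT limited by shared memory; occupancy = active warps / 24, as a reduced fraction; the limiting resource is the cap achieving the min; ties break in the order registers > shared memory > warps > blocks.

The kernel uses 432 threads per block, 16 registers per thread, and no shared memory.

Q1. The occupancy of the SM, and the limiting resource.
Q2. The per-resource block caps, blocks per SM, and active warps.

Answer: occupancy 7/12, limited by warps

registers: 13 blocks
shared memory: no limit (kernel uses none)
warps: 1 block
blocks: 32 blocks

Answer: 1 block, 14 active warps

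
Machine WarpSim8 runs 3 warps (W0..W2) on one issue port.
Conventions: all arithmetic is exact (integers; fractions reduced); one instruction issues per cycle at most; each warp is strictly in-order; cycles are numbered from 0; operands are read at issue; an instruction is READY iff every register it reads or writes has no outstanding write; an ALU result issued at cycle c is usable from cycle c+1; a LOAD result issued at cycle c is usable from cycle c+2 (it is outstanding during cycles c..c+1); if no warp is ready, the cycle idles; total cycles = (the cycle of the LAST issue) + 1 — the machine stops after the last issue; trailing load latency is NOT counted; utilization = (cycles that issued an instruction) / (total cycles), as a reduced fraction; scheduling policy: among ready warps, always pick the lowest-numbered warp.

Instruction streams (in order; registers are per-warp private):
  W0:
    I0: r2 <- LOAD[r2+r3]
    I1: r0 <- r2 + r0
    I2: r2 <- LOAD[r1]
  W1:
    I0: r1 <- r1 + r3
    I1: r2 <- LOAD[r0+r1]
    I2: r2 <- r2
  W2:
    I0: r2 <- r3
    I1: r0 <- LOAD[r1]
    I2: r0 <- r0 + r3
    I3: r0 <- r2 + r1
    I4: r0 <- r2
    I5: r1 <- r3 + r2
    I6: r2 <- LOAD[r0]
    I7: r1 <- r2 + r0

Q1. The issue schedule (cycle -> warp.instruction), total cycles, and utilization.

cycle 0: W0.I0
cycle 1: W1.I0
cycle 2: W0.I1
cycle 3: W0.I2
cycle 4: W1.I1
cycle 5: W2.I0
cycle 6: W1.I2
cycle 7: W2.I1
cycle 8: idle
cycle 9: W2.I2
cycle 10: W2.I3
cycle 11: W2.I4
cycle 12: W2.I5
cycle 13: W2.I6
cycle 14: idle
cycle 15: W2.I7

Answer: 16 cycles, utilization 7/8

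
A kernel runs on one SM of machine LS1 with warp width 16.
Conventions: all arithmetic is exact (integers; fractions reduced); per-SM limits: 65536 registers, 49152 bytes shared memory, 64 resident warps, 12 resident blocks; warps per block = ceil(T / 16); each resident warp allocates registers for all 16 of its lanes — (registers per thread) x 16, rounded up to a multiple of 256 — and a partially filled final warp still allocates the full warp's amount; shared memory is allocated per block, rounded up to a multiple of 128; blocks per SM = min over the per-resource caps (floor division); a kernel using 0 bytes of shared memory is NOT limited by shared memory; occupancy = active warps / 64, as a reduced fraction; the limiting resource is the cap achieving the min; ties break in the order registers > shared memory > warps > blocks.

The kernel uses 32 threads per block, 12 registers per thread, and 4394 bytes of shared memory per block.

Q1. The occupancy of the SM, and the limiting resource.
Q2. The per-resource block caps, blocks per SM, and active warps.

Answer: occupancy 5/16, limited by shared memory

registers: 128 blocks
shared memory: 10 blocks
warps: 32 blocks
blocks: 12 blocks

Answer: 10 blocks, 20 active warps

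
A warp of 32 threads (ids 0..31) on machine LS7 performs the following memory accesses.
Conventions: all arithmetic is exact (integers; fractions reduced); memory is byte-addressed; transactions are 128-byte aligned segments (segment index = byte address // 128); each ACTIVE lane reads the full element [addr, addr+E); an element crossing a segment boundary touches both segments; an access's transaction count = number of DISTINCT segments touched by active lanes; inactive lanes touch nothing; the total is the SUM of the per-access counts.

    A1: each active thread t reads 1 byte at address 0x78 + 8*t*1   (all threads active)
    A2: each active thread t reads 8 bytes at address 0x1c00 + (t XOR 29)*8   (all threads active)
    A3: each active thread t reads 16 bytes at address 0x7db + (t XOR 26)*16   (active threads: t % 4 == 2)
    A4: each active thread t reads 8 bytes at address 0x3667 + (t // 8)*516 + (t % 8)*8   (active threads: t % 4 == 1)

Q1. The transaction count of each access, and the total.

A1: 3 transactions
A2: 2 transactions
A3: 5 transactions
A4: 8 transactions

Answer: 3,2,5,8; total 18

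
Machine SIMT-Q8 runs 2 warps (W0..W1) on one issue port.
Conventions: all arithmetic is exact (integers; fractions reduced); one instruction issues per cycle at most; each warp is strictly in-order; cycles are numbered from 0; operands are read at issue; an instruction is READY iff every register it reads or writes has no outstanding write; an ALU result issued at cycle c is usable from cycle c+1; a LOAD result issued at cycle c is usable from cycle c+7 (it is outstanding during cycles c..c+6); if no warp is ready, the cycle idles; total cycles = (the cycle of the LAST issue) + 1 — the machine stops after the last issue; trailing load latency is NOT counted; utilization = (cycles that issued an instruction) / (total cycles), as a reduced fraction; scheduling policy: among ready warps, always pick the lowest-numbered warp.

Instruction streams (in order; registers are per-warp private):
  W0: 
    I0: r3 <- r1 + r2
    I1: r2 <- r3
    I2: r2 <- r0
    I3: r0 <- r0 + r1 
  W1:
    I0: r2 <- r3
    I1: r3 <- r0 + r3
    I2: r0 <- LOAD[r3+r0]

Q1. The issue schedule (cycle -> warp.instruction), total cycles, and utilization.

cycle 0: W0.I0
cycle 1: W0.I1
cycle 2: W0.I2
cycle 3: W0.I3
cycle 4: W1.I0
cycle 5: W1.I1
cycle 6: W1.I2

Answer: 7 cycles, utilization 1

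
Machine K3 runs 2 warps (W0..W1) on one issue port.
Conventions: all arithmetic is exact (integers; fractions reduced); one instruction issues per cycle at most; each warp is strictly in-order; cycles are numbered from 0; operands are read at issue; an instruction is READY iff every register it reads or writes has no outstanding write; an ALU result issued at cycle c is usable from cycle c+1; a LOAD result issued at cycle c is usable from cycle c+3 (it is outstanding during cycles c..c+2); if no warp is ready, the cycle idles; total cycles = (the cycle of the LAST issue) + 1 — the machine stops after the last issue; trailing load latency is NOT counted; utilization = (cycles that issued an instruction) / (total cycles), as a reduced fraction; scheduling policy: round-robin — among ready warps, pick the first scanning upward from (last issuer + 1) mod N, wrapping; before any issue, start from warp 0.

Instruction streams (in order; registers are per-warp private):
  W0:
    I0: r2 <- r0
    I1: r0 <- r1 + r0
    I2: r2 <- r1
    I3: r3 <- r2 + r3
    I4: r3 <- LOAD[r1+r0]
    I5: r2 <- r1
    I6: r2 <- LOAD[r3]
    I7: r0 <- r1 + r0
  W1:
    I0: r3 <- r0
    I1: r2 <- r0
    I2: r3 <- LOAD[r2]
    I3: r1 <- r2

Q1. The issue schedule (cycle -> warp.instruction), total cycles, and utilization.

cycle 0: W0.I0
cycle 1: W1.I0
cycle 2: W0.I1
cycle 3: W1.I1
cycle 4: W0.I2
cycle 5: W1.I2
cycle 6: W0.I3
cycle 7: W1.I3
cycle 8: W0.I4
cycle 9: W0.I5
cycle 10: idle
cycle 11: W0.I6
cycle 12: W0.I7

Answer: 13 cycles, utilization 12/13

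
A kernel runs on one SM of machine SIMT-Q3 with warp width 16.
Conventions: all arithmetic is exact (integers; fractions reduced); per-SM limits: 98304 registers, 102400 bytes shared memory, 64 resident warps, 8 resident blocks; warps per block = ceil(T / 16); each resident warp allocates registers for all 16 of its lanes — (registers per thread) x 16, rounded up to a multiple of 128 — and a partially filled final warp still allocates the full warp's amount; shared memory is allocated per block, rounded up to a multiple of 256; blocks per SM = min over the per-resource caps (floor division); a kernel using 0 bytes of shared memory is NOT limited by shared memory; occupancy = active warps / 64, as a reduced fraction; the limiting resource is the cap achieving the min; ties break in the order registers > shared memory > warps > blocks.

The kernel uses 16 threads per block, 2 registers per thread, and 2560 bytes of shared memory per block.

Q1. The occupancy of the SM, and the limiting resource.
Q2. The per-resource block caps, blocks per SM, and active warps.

Answer: occupancy 1/8, limited by blocks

registers: 768 blocks
shared memory: 40 blocks
warps: 64 blocks
blocks: 8 blocks

Answer: 8 blocks, 8 active warps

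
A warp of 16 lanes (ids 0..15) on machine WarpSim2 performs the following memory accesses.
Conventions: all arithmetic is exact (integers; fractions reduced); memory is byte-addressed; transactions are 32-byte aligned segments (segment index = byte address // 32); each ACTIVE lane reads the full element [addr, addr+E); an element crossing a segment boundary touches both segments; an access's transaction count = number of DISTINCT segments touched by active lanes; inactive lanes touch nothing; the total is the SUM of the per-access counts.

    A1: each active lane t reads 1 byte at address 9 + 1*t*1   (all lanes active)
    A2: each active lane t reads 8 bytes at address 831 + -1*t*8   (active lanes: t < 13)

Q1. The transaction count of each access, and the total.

A1: 1 transaction
A2: 5 transactions

Answer: 1,5; total 6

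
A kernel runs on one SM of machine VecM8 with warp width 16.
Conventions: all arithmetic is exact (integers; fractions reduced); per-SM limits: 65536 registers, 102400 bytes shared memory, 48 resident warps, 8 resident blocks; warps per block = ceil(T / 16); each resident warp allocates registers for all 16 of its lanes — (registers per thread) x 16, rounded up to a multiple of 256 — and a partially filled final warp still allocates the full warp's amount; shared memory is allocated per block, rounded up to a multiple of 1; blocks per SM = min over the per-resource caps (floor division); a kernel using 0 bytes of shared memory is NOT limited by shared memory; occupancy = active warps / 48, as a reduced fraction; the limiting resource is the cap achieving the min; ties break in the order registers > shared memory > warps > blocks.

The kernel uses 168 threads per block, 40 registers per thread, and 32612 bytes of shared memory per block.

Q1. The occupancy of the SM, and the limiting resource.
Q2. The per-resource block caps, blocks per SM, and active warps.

Answer: occupancy 11/16, limited by shared memory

registers: 7 blocks
shared memory: 3 blocks
warps: 4 blocks
blocks: 8 blocks

Answer: 3 blocks, 33 active warps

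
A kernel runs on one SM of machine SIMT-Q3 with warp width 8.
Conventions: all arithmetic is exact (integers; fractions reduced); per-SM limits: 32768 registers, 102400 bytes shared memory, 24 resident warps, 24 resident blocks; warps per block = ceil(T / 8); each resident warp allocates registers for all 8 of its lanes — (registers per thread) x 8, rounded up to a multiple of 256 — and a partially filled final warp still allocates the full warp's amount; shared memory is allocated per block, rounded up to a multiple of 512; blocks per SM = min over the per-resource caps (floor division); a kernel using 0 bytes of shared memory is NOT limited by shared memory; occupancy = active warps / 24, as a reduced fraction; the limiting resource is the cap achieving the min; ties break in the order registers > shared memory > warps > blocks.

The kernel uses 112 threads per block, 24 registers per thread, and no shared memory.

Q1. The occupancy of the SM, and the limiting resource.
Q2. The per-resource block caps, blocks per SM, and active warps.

Answer: occupancy 7/12, limited by warps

registers: 9 blocks
shared memory: no limit (kernel uses none)
warps: 1 block
blocks: 24 blocks

Answer: 1 block, 14 active warps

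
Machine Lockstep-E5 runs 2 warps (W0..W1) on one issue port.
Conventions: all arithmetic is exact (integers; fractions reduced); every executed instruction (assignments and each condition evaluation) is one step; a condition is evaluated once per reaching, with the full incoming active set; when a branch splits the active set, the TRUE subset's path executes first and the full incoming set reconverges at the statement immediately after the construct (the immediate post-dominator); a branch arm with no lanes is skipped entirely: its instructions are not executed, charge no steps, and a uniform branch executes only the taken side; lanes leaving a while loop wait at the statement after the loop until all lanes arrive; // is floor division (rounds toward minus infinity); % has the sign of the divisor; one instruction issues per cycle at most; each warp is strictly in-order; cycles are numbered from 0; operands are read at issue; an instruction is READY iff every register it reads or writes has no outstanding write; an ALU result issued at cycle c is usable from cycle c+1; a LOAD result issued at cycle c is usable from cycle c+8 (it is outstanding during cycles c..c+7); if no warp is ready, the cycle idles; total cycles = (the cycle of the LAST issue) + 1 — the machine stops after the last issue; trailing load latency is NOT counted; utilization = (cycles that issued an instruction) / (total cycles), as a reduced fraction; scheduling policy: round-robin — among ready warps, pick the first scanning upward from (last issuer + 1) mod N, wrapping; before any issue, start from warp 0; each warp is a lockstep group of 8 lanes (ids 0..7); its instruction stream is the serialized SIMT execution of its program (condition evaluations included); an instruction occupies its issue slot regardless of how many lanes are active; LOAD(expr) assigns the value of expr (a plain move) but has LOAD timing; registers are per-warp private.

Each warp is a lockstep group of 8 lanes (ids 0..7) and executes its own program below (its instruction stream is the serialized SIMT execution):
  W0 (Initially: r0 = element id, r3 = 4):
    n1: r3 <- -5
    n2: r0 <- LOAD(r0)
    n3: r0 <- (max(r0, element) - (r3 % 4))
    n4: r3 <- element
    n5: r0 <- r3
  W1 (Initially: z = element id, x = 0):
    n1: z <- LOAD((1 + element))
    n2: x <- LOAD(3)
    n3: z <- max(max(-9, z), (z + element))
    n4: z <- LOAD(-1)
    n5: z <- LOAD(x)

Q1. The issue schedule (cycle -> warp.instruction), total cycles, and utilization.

cycle 0: W0.I0
cycle 1: W1.I0
cycle 2: W0.I1
cycle 3: W1.I1
cycle 4: idle
cycle 5: idle
cycle 6: idle
cycle 7: idle
cycle 8: idle
cycle 9: W1.I2
cycle 10: W0.I2
cycle 11: W1.I3
cycle 12: W0.I3
cycle 13: W0.I4
cycle 14: idle
cycle 15: idle
cycle 16: idle
cycle 17: idle
cycle 18: idle
cycle 19: W1.I4

Answer: 20 cycles, utilization 1/2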